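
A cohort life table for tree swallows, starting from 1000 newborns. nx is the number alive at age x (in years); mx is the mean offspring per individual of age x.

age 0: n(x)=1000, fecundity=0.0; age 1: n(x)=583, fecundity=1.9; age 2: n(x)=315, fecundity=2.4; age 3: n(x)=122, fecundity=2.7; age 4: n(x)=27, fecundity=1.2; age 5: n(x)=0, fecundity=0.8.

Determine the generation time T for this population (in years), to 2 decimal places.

lx = nx/n0 = nx/1000: 1, 0.583, 0.315, 0.122, 0.027, 0
lx·mx: 0, 1.1077, 0.756, 0.3294, 0.0324, 0 → R0 = 2.2255
x·lx·mx: 0, 1.1077, 1.512, 0.9882, 0.1296, 0 → Σ = 3.7375
T = 3.7375 / 2.2255 = 1.679398… → 1.68

1.68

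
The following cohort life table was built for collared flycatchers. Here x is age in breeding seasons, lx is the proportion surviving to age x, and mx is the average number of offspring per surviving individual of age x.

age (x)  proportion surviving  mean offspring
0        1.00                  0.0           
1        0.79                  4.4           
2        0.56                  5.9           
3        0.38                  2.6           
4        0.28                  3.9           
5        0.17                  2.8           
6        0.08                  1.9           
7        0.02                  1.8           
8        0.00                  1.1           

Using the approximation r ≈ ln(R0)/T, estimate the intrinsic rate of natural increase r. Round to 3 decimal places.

R0 = Σ lx·mx = 0 + 3.476 + 3.304 + 0.988 + 1.092 + 0.476 + 0.152 + 0.036 + 0 = 9.524
Σ x·lx·mx = 20.96; T = 20.96/9.524 = 2.20076…
r ≈ ln(R0)/T = ln(9.524)/2.20076… = 1.02411… → 1.024

1.024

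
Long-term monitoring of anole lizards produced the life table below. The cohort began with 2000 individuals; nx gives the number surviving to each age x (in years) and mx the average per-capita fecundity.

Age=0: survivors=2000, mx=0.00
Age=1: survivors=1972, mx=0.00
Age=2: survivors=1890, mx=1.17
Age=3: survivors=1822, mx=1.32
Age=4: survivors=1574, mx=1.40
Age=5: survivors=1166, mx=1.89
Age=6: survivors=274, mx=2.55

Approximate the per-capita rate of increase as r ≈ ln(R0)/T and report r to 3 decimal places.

lx = nx/n0 = nx/2000: 1, 0.986, 0.945, 0.911, 0.787, 0.583, 0.137
R0 = Σ lx·mx = 0 + 0 + 1.10565 + 1.20252 + 1.1018 + 1.10187 + 0.34935 = 4.86119
Σ x·lx·mx = 17.83151; T = 17.83151/4.86119 = 3.66814…
r ≈ ln(R0)/T = ln(4.86119)/3.66814… = 0.43109… → 0.431

0.431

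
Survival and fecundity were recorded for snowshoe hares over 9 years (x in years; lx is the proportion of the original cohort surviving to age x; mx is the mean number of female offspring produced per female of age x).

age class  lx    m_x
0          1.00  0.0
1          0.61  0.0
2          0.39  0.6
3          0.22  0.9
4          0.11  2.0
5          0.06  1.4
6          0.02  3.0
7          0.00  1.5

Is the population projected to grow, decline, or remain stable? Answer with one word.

declining

R0 = Σ lx·mx = 0 + 0 + 0.234 + 0.198 + 0.22 + 0.084 + 0.06 + 0 = 0.796
R0 < 1, so the population is declining.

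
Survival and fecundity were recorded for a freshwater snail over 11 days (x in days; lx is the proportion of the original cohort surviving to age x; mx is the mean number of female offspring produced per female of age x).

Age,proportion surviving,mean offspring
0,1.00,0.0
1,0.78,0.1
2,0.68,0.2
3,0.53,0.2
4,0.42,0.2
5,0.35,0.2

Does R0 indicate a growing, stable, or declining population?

R0 = Σ lx·mx = 0 + 0.078 + 0.136 + 0.106 + 0.084 + 0.07 = 0.474
R0 < 1, so the population is declining.

declining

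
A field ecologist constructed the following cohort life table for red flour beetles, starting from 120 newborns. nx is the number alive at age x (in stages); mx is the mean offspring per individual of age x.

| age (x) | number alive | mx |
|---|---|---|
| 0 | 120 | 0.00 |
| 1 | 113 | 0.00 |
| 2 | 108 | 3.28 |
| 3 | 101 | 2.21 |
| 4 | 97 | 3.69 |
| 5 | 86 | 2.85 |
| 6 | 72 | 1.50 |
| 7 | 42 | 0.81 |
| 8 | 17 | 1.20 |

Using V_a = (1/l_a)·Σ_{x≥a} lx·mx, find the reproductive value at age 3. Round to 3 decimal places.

9.789

lx = nx/n0 = nx/120: 1, 0.94167…, 0.9, 0.84167…, 0.80833…, 0.71667…, 0.6, 0.35, 0.14167…
lx·mx for x ≥ 3: 1.860083…, 2.98275…, 2.0425…, 0.9, 0.2835, 0.17… → sum = 8.238833…
V_3 = 8.238833… / l_3 = 8.238833… / 0.841667… = 9.788713… → 9.789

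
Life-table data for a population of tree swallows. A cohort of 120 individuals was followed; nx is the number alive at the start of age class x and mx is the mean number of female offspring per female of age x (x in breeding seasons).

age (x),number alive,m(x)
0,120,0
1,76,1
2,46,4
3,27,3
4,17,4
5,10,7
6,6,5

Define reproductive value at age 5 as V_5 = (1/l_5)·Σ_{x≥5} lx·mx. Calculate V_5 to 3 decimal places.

10.000

lx = nx/n0 = nx/120: 1, 0.63333…, 0.38333…, 0.225, 0.14167…, 0.08333…, 0.05
lx·mx for x ≥ 5: 0.583333…, 0.25 → sum = 0.833333…
V_5 = 0.833333… / l_5 = 0.833333… / 0.083333… = 10 → 10.000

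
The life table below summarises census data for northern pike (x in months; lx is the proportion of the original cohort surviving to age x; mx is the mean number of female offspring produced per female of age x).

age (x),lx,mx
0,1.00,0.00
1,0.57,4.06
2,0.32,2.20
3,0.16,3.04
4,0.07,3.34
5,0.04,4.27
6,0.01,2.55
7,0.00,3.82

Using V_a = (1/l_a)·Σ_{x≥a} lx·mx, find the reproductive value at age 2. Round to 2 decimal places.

lx·mx for x ≥ 2: 0.704, 0.4864, 0.2338, 0.1708, 0.0255, 0 → sum = 1.6205
V_2 = 1.6205 / l_2 = 1.6205 / 0.32 = 5.064063… → 5.06

5.06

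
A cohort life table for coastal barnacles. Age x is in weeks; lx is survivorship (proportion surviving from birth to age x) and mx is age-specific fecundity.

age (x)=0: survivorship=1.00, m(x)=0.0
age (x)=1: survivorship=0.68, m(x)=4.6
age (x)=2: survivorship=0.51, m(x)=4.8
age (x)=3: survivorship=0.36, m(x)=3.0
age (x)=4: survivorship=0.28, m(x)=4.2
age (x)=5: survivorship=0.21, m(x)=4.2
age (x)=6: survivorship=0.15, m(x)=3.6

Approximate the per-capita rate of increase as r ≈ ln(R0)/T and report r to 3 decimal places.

R0 = Σ lx·mx = 0 + 3.128 + 2.448 + 1.08 + 1.176 + 0.882 + 0.54 = 9.254
Σ x·lx·mx = 23.618; T = 23.618/9.254 = 2.55219…
r ≈ ln(R0)/T = ln(9.254)/2.55219… = 0.87182… → 0.872

0.872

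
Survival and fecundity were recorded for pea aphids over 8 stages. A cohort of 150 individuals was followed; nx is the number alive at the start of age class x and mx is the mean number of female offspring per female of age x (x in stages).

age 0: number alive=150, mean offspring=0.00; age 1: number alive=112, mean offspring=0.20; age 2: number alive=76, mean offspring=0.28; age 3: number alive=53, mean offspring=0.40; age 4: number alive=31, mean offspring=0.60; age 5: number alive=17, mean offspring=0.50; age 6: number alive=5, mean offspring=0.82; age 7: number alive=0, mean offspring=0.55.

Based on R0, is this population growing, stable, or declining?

lx = nx/n0 = nx/150: 1, 0.74667…, 0.50667…, 0.35333…, 0.20667…, 0.11333…, 0.03333…, 0
R0 = Σ lx·mx = 0 + 0.149333… + 0.141867… + 0.141333… + 0.124… + 0.056667… + 0.027333… + 0 = 0.640533…
R0 < 1, so the population is declining.

declining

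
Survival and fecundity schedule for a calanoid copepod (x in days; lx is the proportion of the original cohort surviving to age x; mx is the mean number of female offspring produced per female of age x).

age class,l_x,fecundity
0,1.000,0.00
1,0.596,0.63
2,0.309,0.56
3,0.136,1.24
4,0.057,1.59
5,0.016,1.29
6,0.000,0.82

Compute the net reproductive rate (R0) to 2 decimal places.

lx·mx by age: 0, 0.37548, 0.17304, 0.16864, 0.09063, 0.02064, 0
R0 = Σ lx·mx = 0.82843 → 0.83

0.83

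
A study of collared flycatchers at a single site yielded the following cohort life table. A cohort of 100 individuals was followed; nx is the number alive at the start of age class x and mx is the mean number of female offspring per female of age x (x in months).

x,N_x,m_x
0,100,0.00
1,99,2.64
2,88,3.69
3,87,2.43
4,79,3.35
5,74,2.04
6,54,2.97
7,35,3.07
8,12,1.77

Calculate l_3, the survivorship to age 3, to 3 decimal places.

l_3 = n_3/n_0 = 87/100 = 0.87 → 0.870

0.870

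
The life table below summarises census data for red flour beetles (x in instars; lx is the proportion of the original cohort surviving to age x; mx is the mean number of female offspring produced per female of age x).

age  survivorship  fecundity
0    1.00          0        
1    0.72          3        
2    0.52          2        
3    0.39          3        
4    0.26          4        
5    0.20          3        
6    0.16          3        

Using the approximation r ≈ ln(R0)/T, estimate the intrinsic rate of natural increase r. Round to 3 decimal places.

0.682

R0 = Σ lx·mx = 0 + 2.16 + 1.04 + 1.17 + 1.04 + 0.6 + 0.48 = 6.49
Σ x·lx·mx = 17.79; T = 17.79/6.49 = 2.74114…
r ≈ ln(R0)/T = ln(6.49)/2.74114… = 0.68229… → 0.682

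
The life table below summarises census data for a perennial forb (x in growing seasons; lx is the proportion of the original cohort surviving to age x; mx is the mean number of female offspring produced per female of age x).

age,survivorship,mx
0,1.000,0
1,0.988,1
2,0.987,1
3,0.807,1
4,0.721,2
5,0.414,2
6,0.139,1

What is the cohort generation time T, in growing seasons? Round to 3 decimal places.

3.106

lx·mx: 0, 0.988, 0.987, 0.807, 1.442, 0.828, 0.139 → R0 = 5.191
x·lx·mx: 0, 0.988, 1.974, 2.421, 5.768, 4.14, 0.834 → Σ = 16.125
T = 16.125 / 5.191 = 3.106338… → 3.106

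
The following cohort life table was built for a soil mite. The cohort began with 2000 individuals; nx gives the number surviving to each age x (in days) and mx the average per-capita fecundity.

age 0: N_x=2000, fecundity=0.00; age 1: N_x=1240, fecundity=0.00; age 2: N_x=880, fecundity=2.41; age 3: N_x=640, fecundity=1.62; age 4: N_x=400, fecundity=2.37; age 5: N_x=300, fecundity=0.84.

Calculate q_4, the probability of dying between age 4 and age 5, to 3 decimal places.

lx = nx/n0 = nx/2000: 1, 0.62, 0.44, 0.32, 0.2, 0.15
q_4 = (l_4 − l_5) / l_4 = (0.2 − 0.15) / 0.2
     = 0.05 / 0.2 = 0.25 → 0.250

0.250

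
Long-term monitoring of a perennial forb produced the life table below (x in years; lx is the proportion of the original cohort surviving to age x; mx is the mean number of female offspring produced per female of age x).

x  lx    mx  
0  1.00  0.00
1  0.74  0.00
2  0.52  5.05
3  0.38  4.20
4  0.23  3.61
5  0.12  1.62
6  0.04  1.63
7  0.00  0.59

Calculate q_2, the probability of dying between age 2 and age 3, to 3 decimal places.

0.269

q_2 = (l_2 − l_3) / l_2 = (0.52 − 0.38) / 0.52
     = 0.14 / 0.52 = 0.269231… → 0.269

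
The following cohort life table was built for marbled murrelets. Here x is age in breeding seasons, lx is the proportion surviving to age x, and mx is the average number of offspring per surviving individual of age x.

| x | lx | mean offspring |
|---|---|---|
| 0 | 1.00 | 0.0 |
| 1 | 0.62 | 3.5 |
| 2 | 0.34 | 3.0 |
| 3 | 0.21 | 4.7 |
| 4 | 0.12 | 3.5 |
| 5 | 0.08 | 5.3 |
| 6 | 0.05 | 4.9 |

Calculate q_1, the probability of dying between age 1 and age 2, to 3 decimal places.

0.452

q_1 = (l_1 − l_2) / l_1 = (0.62 − 0.34) / 0.62
     = 0.28 / 0.62 = 0.451613… → 0.452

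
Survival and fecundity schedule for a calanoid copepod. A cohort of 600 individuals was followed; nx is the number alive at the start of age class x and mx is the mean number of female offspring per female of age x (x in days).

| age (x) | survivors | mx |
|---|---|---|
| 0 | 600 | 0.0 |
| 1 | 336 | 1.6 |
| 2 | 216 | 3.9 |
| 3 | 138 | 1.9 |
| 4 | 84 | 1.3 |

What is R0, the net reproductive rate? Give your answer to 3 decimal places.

lx = nx/n0 = nx/600: 1, 0.56, 0.36, 0.23, 0.14
lx·mx by age: 0, 0.896, 1.404, 0.437, 0.182
R0 = Σ lx·mx = 2.919 → 2.919

2.919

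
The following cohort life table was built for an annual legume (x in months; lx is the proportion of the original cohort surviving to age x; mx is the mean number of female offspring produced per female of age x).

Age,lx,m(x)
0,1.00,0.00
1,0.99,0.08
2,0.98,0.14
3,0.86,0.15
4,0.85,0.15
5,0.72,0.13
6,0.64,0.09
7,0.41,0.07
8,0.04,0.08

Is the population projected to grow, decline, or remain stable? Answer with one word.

R0 = Σ lx·mx = 0 + 0.0792 + 0.1372 + 0.129 + 0.1275 + 0.0936 + 0.0576 + 0.0287 + 0.0032 = 0.656
R0 < 1, so the population is declining.

declining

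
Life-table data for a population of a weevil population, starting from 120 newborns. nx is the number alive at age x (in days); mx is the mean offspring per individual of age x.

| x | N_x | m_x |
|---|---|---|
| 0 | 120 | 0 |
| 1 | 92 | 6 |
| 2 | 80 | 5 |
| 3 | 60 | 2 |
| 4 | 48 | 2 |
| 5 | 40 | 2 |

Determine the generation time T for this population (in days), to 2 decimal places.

lx = nx/n0 = nx/120: 1, 0.76667…, 0.66667…, 0.5, 0.4, 0.33333…
lx·mx: 0, 4.6…, 3.333333…, 1, 0.8, 0.666667… → R0 = 10.4…
x·lx·mx: 0, 4.6…, 6.666667…, 3, 3.2, 3.333333… → Σ = 20.8…
T = 20.8… / 10.4… = 2 → 2.00

2.00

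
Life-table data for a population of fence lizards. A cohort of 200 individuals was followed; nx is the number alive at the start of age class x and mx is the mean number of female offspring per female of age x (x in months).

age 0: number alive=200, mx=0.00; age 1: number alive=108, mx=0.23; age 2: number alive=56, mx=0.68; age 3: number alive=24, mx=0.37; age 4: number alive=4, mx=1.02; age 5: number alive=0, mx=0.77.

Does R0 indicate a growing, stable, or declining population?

declining

lx = nx/n0 = nx/200: 1, 0.54, 0.28, 0.12, 0.02, 0
R0 = Σ lx·mx = 0 + 0.1242 + 0.1904 + 0.0444 + 0.0204 + 0 = 0.3794
R0 < 1, so the population is declining.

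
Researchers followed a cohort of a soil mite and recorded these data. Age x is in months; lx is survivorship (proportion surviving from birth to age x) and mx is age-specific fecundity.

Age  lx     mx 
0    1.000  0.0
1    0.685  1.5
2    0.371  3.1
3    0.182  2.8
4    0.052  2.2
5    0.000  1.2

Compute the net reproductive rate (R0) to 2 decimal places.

2.80

lx·mx by age: 0, 1.0275, 1.1501, 0.5096, 0.1144, 0
R0 = Σ lx·mx = 2.8016 → 2.80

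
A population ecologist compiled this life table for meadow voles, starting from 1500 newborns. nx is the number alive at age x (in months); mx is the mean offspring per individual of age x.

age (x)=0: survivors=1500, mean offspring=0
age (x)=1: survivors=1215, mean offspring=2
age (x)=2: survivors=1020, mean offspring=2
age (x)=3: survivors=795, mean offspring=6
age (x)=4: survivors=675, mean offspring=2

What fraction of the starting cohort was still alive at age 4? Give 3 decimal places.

0.450

l_4 = n_4/n_0 = 675/1500 = 0.45 → 0.450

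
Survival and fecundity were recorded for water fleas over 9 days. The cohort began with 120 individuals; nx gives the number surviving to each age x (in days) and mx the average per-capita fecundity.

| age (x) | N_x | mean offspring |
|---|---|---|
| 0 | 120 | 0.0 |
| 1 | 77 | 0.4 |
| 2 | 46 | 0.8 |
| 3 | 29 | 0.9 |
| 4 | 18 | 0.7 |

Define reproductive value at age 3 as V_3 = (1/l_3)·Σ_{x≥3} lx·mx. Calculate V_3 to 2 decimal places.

1.33

lx = nx/n0 = nx/120: 1, 0.64167…, 0.38333…, 0.24167…, 0.15
lx·mx for x ≥ 3: 0.2175…, 0.105 → sum = 0.3225…
V_3 = 0.3225… / l_3 = 0.3225… / 0.241667… = 1.334483… → 1.33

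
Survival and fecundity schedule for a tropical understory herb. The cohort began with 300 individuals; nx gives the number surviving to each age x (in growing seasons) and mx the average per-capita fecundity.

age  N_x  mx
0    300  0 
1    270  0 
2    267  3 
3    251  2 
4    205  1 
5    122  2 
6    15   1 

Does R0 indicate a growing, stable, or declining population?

growing

lx = nx/n0 = nx/300: 1, 0.9, 0.89, 0.83667…, 0.68333…, 0.40667…, 0.05
R0 = Σ lx·mx = 0 + 0 + 2.67 + 1.673333… + 0.683333… + 0.813333… + 0.05 = 5.89…
R0 > 1, so the population is growing.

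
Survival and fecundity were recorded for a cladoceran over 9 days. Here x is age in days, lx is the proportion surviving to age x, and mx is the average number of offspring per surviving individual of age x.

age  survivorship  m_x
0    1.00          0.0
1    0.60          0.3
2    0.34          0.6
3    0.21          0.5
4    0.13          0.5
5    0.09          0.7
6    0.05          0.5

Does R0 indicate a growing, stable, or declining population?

R0 = Σ lx·mx = 0 + 0.18 + 0.204 + 0.105 + 0.065 + 0.063 + 0.025 = 0.642
R0 < 1, so the population is declining.

declining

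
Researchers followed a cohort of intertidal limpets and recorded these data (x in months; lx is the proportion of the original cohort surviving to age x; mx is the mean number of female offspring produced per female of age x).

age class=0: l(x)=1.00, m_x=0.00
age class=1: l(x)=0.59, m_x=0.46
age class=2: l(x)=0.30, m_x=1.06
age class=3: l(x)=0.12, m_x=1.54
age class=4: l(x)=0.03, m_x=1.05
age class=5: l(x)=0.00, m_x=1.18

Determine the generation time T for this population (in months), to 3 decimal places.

1.971

lx·mx: 0, 0.2714, 0.318, 0.1848, 0.0315, 0 → R0 = 0.8057
x·lx·mx: 0, 0.2714, 0.636, 0.5544, 0.126, 0 → Σ = 1.5878
T = 1.5878 / 0.8057 = 1.970709… → 1.971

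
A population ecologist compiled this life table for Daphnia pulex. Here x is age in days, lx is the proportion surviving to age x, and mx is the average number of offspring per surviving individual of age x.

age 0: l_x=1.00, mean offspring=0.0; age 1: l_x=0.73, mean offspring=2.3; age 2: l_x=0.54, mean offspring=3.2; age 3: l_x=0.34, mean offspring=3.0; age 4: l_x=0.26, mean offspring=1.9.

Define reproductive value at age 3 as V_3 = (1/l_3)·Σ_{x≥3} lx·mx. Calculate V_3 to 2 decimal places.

lx·mx for x ≥ 3: 1.02, 0.494 → sum = 1.514
V_3 = 1.514 / l_3 = 1.514 / 0.34 = 4.452941… → 4.45

4.45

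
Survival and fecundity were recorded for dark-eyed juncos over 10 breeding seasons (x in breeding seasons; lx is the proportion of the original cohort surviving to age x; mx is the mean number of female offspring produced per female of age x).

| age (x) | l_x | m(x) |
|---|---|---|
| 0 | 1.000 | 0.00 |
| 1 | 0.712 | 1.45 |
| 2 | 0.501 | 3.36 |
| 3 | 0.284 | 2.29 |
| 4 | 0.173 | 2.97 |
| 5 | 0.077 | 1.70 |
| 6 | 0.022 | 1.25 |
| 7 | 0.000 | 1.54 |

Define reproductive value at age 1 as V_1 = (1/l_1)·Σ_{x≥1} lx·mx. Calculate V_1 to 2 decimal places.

5.67

lx·mx for x ≥ 1: 1.0324, 1.68336, 0.65036, 0.51381, 0.1309, 0.0275, 0 → sum = 4.03833
V_1 = 4.03833 / l_1 = 4.03833 / 0.712 = 5.671812… → 5.67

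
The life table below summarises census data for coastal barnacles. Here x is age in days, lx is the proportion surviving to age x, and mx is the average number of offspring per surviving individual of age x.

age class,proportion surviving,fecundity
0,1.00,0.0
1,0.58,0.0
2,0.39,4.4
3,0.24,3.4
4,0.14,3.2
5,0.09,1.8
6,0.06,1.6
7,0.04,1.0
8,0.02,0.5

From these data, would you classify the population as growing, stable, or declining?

R0 = Σ lx·mx = 0 + 0 + 1.716 + 0.816 + 0.448 + 0.162 + 0.096 + 0.04 + 0.01 = 3.288
R0 > 1, so the population is growing.

growing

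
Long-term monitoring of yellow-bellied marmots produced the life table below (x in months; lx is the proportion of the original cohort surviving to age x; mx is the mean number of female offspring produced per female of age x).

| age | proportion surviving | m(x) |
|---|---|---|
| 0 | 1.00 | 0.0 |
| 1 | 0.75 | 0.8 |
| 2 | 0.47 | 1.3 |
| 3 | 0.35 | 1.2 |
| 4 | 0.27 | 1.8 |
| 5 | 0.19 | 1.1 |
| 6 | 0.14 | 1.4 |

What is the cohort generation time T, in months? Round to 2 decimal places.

lx·mx: 0, 0.6, 0.611, 0.42, 0.486, 0.209, 0.196 → R0 = 2.522
x·lx·mx: 0, 0.6, 1.222, 1.26, 1.944, 1.045, 1.176 → Σ = 7.247
T = 7.247 / 2.522 = 2.873513… → 2.87

2.87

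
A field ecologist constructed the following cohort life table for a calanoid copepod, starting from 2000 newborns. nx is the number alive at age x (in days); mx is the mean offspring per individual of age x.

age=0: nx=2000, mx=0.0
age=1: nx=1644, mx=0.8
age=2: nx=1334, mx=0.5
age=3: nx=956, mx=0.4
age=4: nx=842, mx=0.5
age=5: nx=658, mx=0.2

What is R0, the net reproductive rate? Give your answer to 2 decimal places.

lx = nx/n0 = nx/2000: 1, 0.822, 0.667, 0.478, 0.421, 0.329
lx·mx by age: 0, 0.6576, 0.3335, 0.1912, 0.2105, 0.0658
R0 = Σ lx·mx = 1.4586 → 1.46

1.46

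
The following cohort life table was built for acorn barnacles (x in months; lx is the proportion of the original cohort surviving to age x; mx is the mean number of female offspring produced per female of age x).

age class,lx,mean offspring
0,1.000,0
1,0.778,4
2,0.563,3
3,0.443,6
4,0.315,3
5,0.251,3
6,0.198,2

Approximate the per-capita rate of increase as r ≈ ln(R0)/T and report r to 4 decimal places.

0.8841

R0 = Σ lx·mx = 0 + 3.112 + 1.689 + 2.658 + 0.945 + 0.753 + 0.396 = 9.553
Σ x·lx·mx = 24.385; T = 24.385/9.553 = 2.5526…
r ≈ ln(R0)/T = ln(9.553)/2.5526… = 0.884139… → 0.8841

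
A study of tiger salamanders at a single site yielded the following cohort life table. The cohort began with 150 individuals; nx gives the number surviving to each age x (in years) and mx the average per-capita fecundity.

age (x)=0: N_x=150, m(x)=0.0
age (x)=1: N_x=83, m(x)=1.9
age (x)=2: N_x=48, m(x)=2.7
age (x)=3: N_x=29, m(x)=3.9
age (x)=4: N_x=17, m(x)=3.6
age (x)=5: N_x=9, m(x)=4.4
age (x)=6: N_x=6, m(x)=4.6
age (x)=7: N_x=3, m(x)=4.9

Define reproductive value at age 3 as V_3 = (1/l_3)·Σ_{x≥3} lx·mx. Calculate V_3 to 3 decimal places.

8.834

lx = nx/n0 = nx/150: 1, 0.55333…, 0.32, 0.19333…, 0.11333…, 0.06, 0.04, 0.02
lx·mx for x ≥ 3: 0.754…, 0.408…, 0.264, 0.184, 0.098 → sum = 1.708…
V_3 = 1.708… / l_3 = 1.708… / 0.193333… = 8.834483… → 8.834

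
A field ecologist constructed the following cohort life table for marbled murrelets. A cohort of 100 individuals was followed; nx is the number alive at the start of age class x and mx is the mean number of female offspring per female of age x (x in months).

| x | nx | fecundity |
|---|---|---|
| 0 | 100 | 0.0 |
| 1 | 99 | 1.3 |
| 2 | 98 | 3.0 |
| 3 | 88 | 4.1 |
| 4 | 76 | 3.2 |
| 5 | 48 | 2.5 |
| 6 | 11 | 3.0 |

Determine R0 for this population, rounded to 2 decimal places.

lx = nx/n0 = nx/100: 1, 0.99, 0.98, 0.88, 0.76, 0.48, 0.11
lx·mx by age: 0, 1.287, 2.94, 3.608, 2.432, 1.2, 0.33
R0 = Σ lx·mx = 11.797 → 11.80

11.80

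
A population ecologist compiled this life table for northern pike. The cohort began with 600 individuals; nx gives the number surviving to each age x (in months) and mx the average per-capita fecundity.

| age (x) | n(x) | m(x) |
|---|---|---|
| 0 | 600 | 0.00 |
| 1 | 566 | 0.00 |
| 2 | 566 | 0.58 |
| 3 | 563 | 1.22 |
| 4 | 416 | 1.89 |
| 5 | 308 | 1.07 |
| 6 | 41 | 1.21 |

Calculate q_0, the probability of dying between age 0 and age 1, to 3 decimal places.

0.057

lx = nx/n0 = nx/600: 1, 0.94333…, 0.94333…, 0.93833…, 0.69333…, 0.51333…, 0.06833…
q_0 = (l_0 − l_1) / l_0 = (1 − 0.943333…) / 1
     = 0.056667… / 1 = 0.056667… → 0.057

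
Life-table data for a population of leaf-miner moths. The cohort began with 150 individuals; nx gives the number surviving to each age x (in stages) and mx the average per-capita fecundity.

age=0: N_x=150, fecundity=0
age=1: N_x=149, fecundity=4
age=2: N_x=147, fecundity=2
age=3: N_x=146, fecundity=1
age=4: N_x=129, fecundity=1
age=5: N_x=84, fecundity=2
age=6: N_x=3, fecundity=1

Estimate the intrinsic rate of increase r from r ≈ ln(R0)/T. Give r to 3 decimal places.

0.975

lx = nx/n0 = nx/150: 1, 0.99333…, 0.98, 0.97333…, 0.86, 0.56, 0.02
R0 = Σ lx·mx = 0 + 3.97333… + 1.96 + 0.97333… + 0.86 + 1.12 + 0.02 = 8.906667…
Σ x·lx·mx = 19.973333…; T = 19.973333…/8.906667… = 2.24251…
r ≈ ln(R0)/T = ln(8.906667…)/2.24251… = 0.97516… → 0.975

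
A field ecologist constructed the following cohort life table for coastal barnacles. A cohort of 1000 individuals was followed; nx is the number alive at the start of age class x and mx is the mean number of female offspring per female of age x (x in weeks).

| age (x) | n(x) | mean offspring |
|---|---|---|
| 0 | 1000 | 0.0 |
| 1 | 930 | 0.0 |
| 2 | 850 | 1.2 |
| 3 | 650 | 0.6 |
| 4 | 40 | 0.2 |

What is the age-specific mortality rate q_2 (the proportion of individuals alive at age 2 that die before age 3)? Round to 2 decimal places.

lx = nx/n0 = nx/1000: 1, 0.93, 0.85, 0.65, 0.04
q_2 = (l_2 − l_3) / l_2 = (0.85 − 0.65) / 0.85
     = 0.2 / 0.85 = 0.235294… → 0.24

0.24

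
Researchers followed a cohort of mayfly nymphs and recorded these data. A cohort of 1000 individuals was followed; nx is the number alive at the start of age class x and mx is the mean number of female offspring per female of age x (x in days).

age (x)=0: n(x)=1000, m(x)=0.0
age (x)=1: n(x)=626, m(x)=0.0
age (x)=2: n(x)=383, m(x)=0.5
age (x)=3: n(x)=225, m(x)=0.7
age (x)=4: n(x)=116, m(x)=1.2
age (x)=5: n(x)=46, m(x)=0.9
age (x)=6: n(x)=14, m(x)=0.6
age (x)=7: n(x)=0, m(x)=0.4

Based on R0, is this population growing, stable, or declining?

declining

lx = nx/n0 = nx/1000: 1, 0.626, 0.383, 0.225, 0.116, 0.046, 0.014, 0
R0 = Σ lx·mx = 0 + 0 + 0.1915 + 0.1575 + 0.1392 + 0.0414 + 0.0084 + 0 = 0.538
R0 < 1, so the population is declining.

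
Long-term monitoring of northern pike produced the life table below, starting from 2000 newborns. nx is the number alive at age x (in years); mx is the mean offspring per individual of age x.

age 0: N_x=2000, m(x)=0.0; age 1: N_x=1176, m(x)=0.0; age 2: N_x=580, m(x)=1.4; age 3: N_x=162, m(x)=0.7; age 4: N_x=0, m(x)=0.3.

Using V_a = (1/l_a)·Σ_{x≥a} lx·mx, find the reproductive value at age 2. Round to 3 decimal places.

1.596

lx = nx/n0 = nx/2000: 1, 0.588, 0.29, 0.081, 0
lx·mx for x ≥ 2: 0.406, 0.0567, 0 → sum = 0.4627
V_2 = 0.4627 / l_2 = 0.4627 / 0.29 = 1.595517… → 1.596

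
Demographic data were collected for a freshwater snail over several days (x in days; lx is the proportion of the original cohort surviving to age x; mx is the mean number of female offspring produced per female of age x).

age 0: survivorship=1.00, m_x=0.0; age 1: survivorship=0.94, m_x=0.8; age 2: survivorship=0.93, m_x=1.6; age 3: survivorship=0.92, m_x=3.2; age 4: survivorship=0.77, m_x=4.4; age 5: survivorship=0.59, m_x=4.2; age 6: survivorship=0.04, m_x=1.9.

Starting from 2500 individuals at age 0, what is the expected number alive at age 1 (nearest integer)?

2350

Expected survivors = N0 · l_1 = 2500 × 0.94 = 2350 → 2350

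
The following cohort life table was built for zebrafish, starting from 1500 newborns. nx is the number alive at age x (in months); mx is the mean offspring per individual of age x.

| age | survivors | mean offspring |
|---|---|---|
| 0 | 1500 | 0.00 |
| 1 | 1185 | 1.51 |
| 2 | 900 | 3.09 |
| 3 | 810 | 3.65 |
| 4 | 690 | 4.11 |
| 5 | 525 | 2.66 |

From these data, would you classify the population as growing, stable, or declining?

lx = nx/n0 = nx/1500: 1, 0.79, 0.6, 0.54, 0.46, 0.35
R0 = Σ lx·mx = 0 + 1.1929 + 1.854 + 1.971 + 1.8906 + 0.931 = 7.8395
R0 > 1, so the population is growing.

growing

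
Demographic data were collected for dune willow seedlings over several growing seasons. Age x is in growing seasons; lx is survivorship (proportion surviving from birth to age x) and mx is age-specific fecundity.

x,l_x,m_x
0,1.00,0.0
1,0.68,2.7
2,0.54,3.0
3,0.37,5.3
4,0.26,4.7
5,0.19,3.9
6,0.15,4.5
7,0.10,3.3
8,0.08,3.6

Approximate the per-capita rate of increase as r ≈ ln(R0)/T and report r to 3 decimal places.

R0 = Σ lx·mx = 0 + 1.836 + 1.62 + 1.961 + 1.222 + 0.741 + 0.675 + 0.33 + 0.288 = 8.673
Σ x·lx·mx = 28.216; T = 28.216/8.673 = 3.25331…
r ≈ ln(R0)/T = ln(8.673)/3.25331… = 0.664… → 0.664

0.664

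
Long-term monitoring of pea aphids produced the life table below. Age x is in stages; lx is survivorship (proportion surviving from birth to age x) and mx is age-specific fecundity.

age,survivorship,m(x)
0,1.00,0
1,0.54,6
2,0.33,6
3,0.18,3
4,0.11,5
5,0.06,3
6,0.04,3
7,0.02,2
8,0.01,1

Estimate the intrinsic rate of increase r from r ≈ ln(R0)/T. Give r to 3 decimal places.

R0 = Σ lx·mx = 0 + 3.24 + 1.98 + 0.54 + 0.55 + 0.18 + 0.12 + 0.04 + 0.01 = 6.66
Σ x·lx·mx = 13; T = 13/6.66 = 1.95195…
r ≈ ln(R0)/T = ln(6.66)/1.95195… = 0.9714… → 0.971

0.971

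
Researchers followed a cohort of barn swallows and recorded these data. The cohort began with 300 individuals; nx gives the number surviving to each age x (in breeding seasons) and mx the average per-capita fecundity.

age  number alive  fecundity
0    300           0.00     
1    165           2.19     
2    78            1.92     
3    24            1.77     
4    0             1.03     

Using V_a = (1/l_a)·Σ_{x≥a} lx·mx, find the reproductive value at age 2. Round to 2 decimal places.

lx = nx/n0 = nx/300: 1, 0.55, 0.26, 0.08, 0
lx·mx for x ≥ 2: 0.4992, 0.1416, 0 → sum = 0.6408
V_2 = 0.6408 / l_2 = 0.6408 / 0.26 = 2.464615… → 2.46

2.46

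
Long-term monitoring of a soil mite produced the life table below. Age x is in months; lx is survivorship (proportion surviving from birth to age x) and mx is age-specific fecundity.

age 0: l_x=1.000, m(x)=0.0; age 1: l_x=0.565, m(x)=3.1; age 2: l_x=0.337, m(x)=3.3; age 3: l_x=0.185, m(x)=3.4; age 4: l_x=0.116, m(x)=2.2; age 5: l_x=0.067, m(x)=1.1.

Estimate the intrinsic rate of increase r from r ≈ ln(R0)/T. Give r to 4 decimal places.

0.7065

R0 = Σ lx·mx = 0 + 1.7515 + 1.1121 + 0.629 + 0.2552 + 0.0737 = 3.8215
Σ x·lx·mx = 7.252; T = 7.252/3.8215 = 1.89768…
r ≈ ln(R0)/T = ln(3.8215)/1.89768… = 0.706463… → 0.7065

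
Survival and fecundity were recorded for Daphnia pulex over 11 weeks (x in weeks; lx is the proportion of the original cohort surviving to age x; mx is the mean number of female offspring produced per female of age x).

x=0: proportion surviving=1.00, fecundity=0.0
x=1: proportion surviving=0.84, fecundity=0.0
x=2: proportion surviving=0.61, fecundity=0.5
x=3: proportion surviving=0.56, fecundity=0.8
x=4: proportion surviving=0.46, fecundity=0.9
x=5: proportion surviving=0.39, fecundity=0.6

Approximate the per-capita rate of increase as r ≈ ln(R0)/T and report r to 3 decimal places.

R0 = Σ lx·mx = 0 + 0 + 0.305 + 0.448 + 0.414 + 0.234 = 1.401
Σ x·lx·mx = 4.78; T = 4.78/1.401 = 3.41185…
r ≈ ln(R0)/T = ln(1.401)/3.41185… = 0.09883… → 0.099

0.099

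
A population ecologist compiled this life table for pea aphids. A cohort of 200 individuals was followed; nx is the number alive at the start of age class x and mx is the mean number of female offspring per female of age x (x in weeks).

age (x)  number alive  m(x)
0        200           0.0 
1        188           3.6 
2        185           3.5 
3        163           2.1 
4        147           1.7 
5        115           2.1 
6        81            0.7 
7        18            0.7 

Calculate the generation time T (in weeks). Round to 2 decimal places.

lx = nx/n0 = nx/200: 1, 0.94, 0.925, 0.815, 0.735, 0.575, 0.405, 0.09
lx·mx: 0, 3.384, 3.2375, 1.7115, 1.2495, 1.2075, 0.2835, 0.063 → R0 = 11.1365
x·lx·mx: 0, 3.384, 6.475, 5.1345, 4.998, 6.0375, 1.701, 0.441 → Σ = 28.171
T = 28.171 / 11.1365 = 2.52961… → 2.53

2.53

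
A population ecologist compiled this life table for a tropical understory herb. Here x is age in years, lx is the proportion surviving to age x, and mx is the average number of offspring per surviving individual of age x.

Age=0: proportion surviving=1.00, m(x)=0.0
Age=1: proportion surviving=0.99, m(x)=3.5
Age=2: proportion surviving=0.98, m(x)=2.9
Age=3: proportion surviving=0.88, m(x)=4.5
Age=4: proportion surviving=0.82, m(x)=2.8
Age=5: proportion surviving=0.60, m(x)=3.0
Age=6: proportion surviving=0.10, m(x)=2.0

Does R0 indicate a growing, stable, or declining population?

R0 = Σ lx·mx = 0 + 3.465 + 2.842 + 3.96 + 2.296 + 1.8 + 0.2 = 14.563
R0 > 1, so the population is growing.

growing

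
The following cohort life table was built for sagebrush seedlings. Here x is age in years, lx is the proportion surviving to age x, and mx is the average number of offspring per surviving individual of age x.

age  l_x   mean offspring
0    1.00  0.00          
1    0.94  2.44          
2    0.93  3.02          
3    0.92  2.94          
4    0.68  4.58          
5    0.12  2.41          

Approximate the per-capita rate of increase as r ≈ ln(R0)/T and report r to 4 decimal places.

0.9053

R0 = Σ lx·mx = 0 + 2.2936 + 2.8086 + 2.7048 + 3.1144 + 0.2892 = 11.2106
Σ x·lx·mx = 29.9288; T = 29.9288/11.2106 = 2.66969…
r ≈ ln(R0)/T = ln(11.2106)/2.66969… = 0.905297… → 0.9053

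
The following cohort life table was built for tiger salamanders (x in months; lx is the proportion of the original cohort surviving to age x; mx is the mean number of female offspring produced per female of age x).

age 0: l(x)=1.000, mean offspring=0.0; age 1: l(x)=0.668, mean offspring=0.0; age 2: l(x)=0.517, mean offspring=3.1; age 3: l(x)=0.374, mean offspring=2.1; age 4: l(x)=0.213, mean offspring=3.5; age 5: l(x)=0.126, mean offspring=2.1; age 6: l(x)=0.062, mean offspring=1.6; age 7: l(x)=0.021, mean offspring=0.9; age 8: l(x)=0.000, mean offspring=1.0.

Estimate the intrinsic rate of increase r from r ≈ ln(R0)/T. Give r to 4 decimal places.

R0 = Σ lx·mx = 0 + 0 + 1.6027 + 0.7854 + 0.7455 + 0.2646 + 0.0992 + 0.0189 + 0 = 3.5163
Σ x·lx·mx = 10.5941; T = 10.5941/3.5163 = 3.01285…
r ≈ ln(R0)/T = ln(3.5163)/3.01285… = 0.417348… → 0.4173

0.4173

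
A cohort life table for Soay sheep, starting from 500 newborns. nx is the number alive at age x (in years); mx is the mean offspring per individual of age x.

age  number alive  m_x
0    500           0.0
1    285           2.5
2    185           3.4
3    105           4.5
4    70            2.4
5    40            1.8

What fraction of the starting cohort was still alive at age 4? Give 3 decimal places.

l_4 = n_4/n_0 = 70/500 = 0.14 → 0.140

0.140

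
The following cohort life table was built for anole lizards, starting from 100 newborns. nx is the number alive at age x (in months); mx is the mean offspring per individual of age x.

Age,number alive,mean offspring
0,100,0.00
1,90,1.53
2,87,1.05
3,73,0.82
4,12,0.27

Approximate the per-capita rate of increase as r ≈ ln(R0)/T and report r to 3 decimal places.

0.611

lx = nx/n0 = nx/100: 1, 0.9, 0.87, 0.73, 0.12
R0 = Σ lx·mx = 0 + 1.377 + 0.9135 + 0.5986 + 0.0324 = 2.9215
Σ x·lx·mx = 5.1294; T = 5.1294/2.9215 = 1.75574…
r ≈ ln(R0)/T = ln(2.9215)/1.75574… = 0.61062… → 0.611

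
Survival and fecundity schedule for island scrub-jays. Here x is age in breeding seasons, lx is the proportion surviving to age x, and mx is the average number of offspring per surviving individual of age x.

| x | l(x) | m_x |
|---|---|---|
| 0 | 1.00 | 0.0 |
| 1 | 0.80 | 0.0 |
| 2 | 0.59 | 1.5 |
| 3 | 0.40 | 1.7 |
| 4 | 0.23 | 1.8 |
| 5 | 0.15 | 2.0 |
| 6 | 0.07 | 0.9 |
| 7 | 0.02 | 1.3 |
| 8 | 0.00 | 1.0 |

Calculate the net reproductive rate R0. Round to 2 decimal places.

2.37

lx·mx by age: 0, 0, 0.885, 0.68, 0.414, 0.3, 0.063, 0.026, 0
R0 = Σ lx·mx = 2.368 → 2.37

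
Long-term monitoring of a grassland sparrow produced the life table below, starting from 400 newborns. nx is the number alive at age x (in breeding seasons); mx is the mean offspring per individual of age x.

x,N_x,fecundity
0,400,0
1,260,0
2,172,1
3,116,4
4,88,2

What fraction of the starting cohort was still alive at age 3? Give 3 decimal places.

0.290

l_3 = n_3/n_0 = 116/400 = 0.29 → 0.290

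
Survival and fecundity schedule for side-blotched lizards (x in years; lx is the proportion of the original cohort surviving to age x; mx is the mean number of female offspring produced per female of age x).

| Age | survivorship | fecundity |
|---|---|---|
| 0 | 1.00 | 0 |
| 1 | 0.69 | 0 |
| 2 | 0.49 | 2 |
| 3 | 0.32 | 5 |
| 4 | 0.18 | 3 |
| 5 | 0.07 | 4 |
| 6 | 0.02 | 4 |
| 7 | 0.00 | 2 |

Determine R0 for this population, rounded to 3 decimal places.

lx·mx by age: 0, 0, 0.98, 1.6, 0.54, 0.28, 0.08, 0
R0 = Σ lx·mx = 3.48 → 3.480

3.480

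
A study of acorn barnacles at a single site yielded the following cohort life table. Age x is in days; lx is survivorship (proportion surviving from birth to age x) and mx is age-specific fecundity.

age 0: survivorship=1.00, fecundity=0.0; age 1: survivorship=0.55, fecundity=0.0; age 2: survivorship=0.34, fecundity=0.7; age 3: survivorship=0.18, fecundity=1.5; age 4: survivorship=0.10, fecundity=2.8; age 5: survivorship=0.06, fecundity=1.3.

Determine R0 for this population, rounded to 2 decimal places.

lx·mx by age: 0, 0, 0.238, 0.27, 0.28, 0.078
R0 = Σ lx·mx = 0.866 → 0.87

0.87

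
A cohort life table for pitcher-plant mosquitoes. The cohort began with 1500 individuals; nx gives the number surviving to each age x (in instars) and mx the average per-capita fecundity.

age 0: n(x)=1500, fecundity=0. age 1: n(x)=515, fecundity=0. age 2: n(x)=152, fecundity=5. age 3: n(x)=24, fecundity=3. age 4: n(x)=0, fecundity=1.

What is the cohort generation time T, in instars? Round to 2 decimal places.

2.09

lx = nx/n0 = nx/1500: 1, 0.34333…, 0.10133…, 0.016, 0
lx·mx: 0, 0, 0.506667…, 0.048, 0 → R0 = 0.554667…
x·lx·mx: 0, 0, 1.013333…, 0.144, 0 → Σ = 1.157333…
T = 1.157333… / 0.554667… = 2.086538… → 2.09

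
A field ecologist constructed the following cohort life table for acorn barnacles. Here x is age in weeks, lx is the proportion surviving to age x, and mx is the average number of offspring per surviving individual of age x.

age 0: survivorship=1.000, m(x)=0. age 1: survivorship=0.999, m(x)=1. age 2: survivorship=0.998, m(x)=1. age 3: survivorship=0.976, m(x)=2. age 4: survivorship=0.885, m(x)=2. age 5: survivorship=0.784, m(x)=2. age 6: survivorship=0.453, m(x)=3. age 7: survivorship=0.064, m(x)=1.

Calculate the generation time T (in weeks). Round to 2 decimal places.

3.72

lx·mx: 0, 0.999, 0.998, 1.952, 1.77, 1.568, 1.359, 0.064 → R0 = 8.71
x·lx·mx: 0, 0.999, 1.996, 5.856, 7.08, 7.84, 8.154, 0.448 → Σ = 32.373
T = 32.373 / 8.71 = 3.716762… → 3.72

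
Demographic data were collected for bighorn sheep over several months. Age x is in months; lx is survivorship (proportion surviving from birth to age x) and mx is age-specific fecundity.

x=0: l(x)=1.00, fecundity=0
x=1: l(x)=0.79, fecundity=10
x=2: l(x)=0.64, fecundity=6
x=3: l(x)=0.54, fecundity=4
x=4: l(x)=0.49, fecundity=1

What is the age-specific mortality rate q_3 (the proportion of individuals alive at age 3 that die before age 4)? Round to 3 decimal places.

q_3 = (l_3 − l_4) / l_3 = (0.54 − 0.49) / 0.54
     = 0.05 / 0.54 = 0.092593… → 0.093

0.093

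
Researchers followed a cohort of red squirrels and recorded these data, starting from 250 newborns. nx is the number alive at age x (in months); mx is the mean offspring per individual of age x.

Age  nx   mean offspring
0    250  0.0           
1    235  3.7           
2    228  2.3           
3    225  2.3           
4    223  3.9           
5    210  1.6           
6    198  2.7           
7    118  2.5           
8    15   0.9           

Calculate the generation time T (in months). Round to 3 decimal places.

lx = nx/n0 = nx/250: 1, 0.94, 0.912, 0.9, 0.892, 0.84, 0.792, 0.472, 0.06
lx·mx: 0, 3.478, 2.0976, 2.07, 3.4788, 1.344, 2.1384, 1.18, 0.054 → R0 = 15.8408
x·lx·mx: 0, 3.478, 4.1952, 6.21, 13.9152, 6.72, 12.8304, 8.26, 0.432 → Σ = 56.0408
T = 56.0408 / 15.8408 = 3.537751… → 3.538

3.538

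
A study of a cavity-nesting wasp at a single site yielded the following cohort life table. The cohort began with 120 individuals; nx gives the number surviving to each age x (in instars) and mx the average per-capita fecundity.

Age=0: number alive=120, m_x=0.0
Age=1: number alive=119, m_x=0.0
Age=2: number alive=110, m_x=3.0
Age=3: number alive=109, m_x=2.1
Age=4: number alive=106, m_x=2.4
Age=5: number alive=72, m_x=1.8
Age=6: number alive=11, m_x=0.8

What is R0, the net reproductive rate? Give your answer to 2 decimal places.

lx = nx/n0 = nx/120: 1, 0.99167…, 0.91667…, 0.90833…, 0.88333…, 0.6, 0.09167…
lx·mx by age: 0, 0, 2.75…, 1.9075…, 2.12…, 1.08, 0.073333…
R0 = Σ lx·mx = 7.930833… → 7.93

7.93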